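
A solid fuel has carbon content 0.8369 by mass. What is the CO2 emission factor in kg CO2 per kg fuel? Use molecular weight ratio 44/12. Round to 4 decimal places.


EF = C_frac * (M_CO2 / M_C)
EF = 0.8369 * (44/12)
EF = 0.8369 * 3.666667 = 3.0686 kg_CO2/kg_fuel


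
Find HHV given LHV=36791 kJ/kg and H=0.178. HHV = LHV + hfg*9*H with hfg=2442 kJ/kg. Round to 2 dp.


HHV = LHV + hfg * 9 * H
Water addition = 2442 * 9 * 0.178 = 3912.084 kJ/kg
HHV = 36791 + 3912.084 = 40703.08 kJ/kg


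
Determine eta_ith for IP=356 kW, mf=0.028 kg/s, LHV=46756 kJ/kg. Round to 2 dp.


eta_ith = (IP / (mf * LHV)) * 100
Denominator = 0.028 * 46756 = 1309.1680 kW
eta_ith = (356 / 1309.1680) * 100 = 27.19%


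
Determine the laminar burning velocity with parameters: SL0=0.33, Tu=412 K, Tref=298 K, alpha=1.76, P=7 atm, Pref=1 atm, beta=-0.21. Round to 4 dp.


SL = SL0 * (Tu/Tref)^alpha * (P/Pref)^beta
T ratio = 412/298 = 1.38255034
(T ratio)^alpha = 1.38255034^1.76 = 1.768473
(P/Pref)^beta = 7^(-0.21) = 0.664553
SL = 0.33 * 1.768473 * 0.664553 = 0.3878 m/s


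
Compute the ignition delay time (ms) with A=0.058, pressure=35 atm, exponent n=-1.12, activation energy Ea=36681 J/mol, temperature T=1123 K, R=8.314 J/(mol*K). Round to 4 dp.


tau = A * P^n * exp(Ea/(R*T))
P^n = 35^(-1.12) = 0.01864850
Ea/(R*T) = 36681/(8.314*1123) = 3.928723
exp(Ea/(R*T)) = 50.842002
tau = 0.058 * 0.01864850 * 50.842002 = 0.0550 ms


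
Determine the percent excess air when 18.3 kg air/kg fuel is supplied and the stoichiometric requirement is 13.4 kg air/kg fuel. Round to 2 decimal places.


Excess air = actual - stoichiometric = 18.3 - 13.4 = 4.90 kg/kg fuel
Excess air % = (excess / stoich) * 100 = (4.90 / 13.4) * 100 = 36.57%


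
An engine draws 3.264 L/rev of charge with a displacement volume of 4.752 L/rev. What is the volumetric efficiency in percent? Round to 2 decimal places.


eta_v = (V_actual / V_disp) * 100
Ratio = 3.264 / 4.752 = 0.6869
eta_v = 0.6869 * 100 = 68.69%


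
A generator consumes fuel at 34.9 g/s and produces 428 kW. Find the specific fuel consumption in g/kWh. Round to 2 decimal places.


SFC = (mf / BP) * 3600
Rate = 34.9 / 428 = 0.081542 g/(s*kW)
SFC = 0.081542 * 3600 = 293.55 g/kWh


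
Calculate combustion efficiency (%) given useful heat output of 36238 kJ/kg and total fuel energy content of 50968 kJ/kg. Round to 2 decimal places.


Efficiency = (Q_useful / Q_fuel) * 100
Efficiency = (36238 / 50968) * 100
Efficiency = 0.7110 * 100 = 71.10%


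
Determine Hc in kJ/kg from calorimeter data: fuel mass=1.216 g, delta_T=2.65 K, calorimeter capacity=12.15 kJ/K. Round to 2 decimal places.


Hc = C_cal * delta_T / m_fuel
Q_released = 12.15 * 2.65 = 32.1975 kJ
m_fuel = 1.216 g = 1.216/1000 kg = 0.001216 kg
Hc = 32.1975 / 0.001216 = 26478.21 kJ/kg


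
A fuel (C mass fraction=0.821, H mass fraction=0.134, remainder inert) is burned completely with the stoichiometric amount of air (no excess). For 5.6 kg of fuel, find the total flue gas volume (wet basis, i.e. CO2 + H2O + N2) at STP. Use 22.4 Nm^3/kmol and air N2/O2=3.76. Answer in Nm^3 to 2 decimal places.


Per kg fuel: CO2 = (C/12 kmol)*22.4 = (0.821/12)*22.4 = 1.53253 Nm^3
Per kg fuel: H2O = (H/2 kmol)*22.4 = (0.134/2)*22.4 = 1.50080 Nm^3
O2 needed per kg fuel = C/12 + H/4 = 0.821/12 + 0.134/4 = 0.10191667 kmol
Per kg fuel: N2 = O2*3.76*22.4 = 0.10191667*3.76*22.4 = 8.58383 Nm^3
Total per kg = 1.53253 + 1.50080 + 8.58383 = 11.61716 Nm^3
Total = 11.61716 * 5.6 = 65.06 Nm^3


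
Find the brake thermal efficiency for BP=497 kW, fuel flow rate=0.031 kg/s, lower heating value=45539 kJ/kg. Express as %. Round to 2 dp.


eta_BTE = (BP / (mf * LHV)) * 100
Denominator = 0.031 * 45539 = 1411.7090 kW
eta_BTE = (497 / 1411.7090) * 100 = 35.21%


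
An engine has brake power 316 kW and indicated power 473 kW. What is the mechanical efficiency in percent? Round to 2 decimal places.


eta_mech = (BP / IP) * 100
Ratio = 316 / 473 = 0.6681
eta_mech = 0.6681 * 100 = 66.81%


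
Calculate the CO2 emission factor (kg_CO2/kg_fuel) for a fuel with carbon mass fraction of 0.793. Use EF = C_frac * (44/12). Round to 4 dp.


EF = C_frac * (M_CO2 / M_C)
EF = 0.793 * (44/12)
EF = 0.793 * 3.666667 = 2.9077 kg_CO2/kg_fuel


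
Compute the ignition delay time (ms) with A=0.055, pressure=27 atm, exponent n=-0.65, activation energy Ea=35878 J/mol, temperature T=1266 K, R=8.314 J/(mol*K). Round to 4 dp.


tau = A * P^n * exp(Ea/(R*T))
P^n = 27^(-0.65) = 0.11738526
Ea/(R*T) = 35878/(8.314*1266) = 3.408666
exp(Ea/(R*T)) = 30.224909
tau = 0.055 * 0.11738526 * 30.224909 = 0.1951 ms


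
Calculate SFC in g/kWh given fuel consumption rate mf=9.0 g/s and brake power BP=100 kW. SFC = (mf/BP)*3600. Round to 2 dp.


SFC = (mf / BP) * 3600
Rate = 9.0 / 100 = 0.090000 g/(s*kW)
SFC = 0.090000 * 3600 = 324.00 g/kWh


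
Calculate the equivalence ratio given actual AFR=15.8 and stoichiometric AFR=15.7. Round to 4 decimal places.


phi = AFR_stoich / AFR_actual
phi = 15.7 / 15.8 = 0.9937


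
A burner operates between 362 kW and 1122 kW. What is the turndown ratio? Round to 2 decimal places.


TDR = Q_max / Q_min
TDR = 1122 / 362 = 3.10


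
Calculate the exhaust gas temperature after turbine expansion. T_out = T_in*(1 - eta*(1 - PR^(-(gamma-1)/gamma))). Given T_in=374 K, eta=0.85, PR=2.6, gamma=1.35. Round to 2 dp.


T_out = T_in * (1 - eta * (1 - PR^(-(gamma-1)/gamma)))
Exponent = -(1.35-1)/1.35 = -0.25925926
PR^exp = 2.6^(-0.25925926) = 0.78057442
Factor = 1 - 0.85*(1 - 0.78057442) = 0.81348826
T_out = 374 * 0.81348826 = 304.24 K


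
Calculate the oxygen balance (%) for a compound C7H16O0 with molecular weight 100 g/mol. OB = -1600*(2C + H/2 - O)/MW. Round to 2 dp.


OB = -1600 * (2C + H/2 - O) / MW
Inner = 2*7 + 16/2 - 0 = 22.00
OB = -1600 * 22.00 / 100 = -352.00%


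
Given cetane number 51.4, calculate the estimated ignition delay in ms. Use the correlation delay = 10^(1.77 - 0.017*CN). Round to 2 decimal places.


delay = 10^(1.77 - 0.017*CN)
Exponent = 1.77 - 0.017*51.4 = 0.8962
delay = 10^0.8962 = 7.87 ms


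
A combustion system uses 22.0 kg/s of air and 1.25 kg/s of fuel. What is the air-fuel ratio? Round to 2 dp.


AFR = m_air / m_fuel
AFR = 22.0 / 1.25 = 17.60


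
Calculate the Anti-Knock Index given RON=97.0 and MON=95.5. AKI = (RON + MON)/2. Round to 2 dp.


AKI = (RON + MON) / 2
AKI = (97.0 + 95.5) / 2
AKI = 192.5 / 2 = 96.25


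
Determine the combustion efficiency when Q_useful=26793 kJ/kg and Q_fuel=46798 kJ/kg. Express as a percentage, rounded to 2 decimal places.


Efficiency = (Q_useful / Q_fuel) * 100
Efficiency = (26793 / 46798) * 100
Efficiency = 0.5725 * 100 = 57.25%


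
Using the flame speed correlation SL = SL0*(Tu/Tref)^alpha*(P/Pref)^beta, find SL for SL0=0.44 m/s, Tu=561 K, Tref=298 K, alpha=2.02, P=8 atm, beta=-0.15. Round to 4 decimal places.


SL = SL0 * (Tu/Tref)^alpha * (P/Pref)^beta
T ratio = 561/298 = 1.88255034
(T ratio)^alpha = 1.88255034^2.02 = 3.589121
(P/Pref)^beta = 8^(-0.15) = 0.732043
SL = 0.44 * 3.589121 * 0.732043 = 1.1561 m/s


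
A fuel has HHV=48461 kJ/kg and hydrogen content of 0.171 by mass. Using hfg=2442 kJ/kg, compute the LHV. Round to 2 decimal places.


LHV = HHV - hfg * 9 * H
Water correction = 2442 * 9 * 0.171 = 3758.238 kJ/kg
LHV = 48461 - 3758.238 = 44702.76 kJ/kg


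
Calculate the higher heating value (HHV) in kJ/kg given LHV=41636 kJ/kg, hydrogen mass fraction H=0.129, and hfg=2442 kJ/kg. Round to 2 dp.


HHV = LHV + hfg * 9 * H
Water addition = 2442 * 9 * 0.129 = 2835.162 kJ/kg
HHV = 41636 + 2835.162 = 44471.16 kJ/kg


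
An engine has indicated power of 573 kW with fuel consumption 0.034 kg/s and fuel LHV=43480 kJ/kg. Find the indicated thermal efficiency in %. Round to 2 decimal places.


eta_ith = (IP / (mf * LHV)) * 100
Denominator = 0.034 * 43480 = 1478.3200 kW
eta_ith = (573 / 1478.3200) * 100 = 38.76%


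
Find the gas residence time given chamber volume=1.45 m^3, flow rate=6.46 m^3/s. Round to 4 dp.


tau = V / Q_flow
tau = 1.45 / 6.46 = 0.2245 s


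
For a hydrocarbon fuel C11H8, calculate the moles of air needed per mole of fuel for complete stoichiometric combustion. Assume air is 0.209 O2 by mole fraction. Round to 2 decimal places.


Balanced combustion: C11H8 + 13 O2 -> 11 CO2 + 4 H2O
O2 needed = C + H/4 = 11 + 8/4 = 13.00 moles
Air moles = O2 / 0.209 = 13.00 / 0.209 = 62.20 moles air


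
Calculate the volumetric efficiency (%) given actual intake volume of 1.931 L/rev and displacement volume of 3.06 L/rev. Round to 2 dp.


eta_v = (V_actual / V_disp) * 100
Ratio = 1.931 / 3.06 = 0.6310
eta_v = 0.6310 * 100 = 63.10%


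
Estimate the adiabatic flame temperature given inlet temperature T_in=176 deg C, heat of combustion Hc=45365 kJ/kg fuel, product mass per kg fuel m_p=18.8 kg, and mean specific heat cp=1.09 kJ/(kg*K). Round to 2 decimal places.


T_ad = T_in + Hc / (m_p * cp)
Denominator = 18.8 * 1.09 = 20.4920
Temperature rise = 45365 / 20.4920 = 2213.79 K
T_ad = 176 + 2213.79 = 2389.79 deg C


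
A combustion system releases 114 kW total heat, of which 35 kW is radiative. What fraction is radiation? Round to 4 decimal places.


f_rad = Q_rad / Q_total
f_rad = 35 / 114 = 0.3070


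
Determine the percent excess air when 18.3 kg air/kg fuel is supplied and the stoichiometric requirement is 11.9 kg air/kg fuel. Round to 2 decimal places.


Excess air = actual - stoichiometric = 18.3 - 11.9 = 6.40 kg/kg fuel
Excess air % = (excess / stoich) * 100 = (6.40 / 11.9) * 100 = 53.78%


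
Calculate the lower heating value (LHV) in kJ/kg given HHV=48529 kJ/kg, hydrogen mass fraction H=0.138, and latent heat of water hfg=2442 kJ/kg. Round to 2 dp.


LHV = HHV - hfg * 9 * H
Water correction = 2442 * 9 * 0.138 = 3032.964 kJ/kg
LHV = 48529 - 3032.964 = 45496.04 kJ/kg


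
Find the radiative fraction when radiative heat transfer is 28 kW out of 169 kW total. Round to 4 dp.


f_rad = Q_rad / Q_total
f_rad = 28 / 169 = 0.1657


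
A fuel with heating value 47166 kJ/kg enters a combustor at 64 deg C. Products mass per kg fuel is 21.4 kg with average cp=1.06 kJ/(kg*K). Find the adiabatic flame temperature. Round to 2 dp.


T_ad = T_in + Hc / (m_p * cp)
Denominator = 21.4 * 1.06 = 22.6840
Temperature rise = 47166 / 22.6840 = 2079.26 K
T_ad = 64 + 2079.26 = 2143.26 deg C


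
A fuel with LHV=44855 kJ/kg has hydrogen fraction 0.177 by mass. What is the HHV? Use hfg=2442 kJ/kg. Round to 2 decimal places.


HHV = LHV + hfg * 9 * H
Water addition = 2442 * 9 * 0.177 = 3890.106 kJ/kg
HHV = 44855 + 3890.106 = 48745.11 kJ/kg


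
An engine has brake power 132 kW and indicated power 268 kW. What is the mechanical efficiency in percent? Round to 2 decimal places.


eta_mech = (BP / IP) * 100
Ratio = 132 / 268 = 0.4925
eta_mech = 0.4925 * 100 = 49.25%


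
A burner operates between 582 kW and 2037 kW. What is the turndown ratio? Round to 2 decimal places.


TDR = Q_max / Q_min
TDR = 2037 / 582 = 3.50


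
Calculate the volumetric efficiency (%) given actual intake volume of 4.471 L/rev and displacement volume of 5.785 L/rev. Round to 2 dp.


eta_v = (V_actual / V_disp) * 100
Ratio = 4.471 / 5.785 = 0.7729
eta_v = 0.7729 * 100 = 77.29%


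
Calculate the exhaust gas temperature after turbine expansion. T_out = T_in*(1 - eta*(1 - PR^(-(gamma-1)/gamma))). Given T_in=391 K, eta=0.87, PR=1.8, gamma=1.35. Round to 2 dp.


T_out = T_in * (1 - eta * (1 - PR^(-(gamma-1)/gamma)))
Exponent = -(1.35-1)/1.35 = -0.25925926
PR^exp = 1.8^(-0.25925926) = 0.85865408
Factor = 1 - 0.87*(1 - 0.85865408) = 0.87702905
T_out = 391 * 0.87702905 = 342.92 K


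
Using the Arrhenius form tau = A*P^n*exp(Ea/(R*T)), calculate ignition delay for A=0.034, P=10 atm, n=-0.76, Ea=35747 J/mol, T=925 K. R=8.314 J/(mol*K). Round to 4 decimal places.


tau = A * P^n * exp(Ea/(R*T))
P^n = 10^(-0.76) = 0.17378008
Ea/(R*T) = 35747/(8.314*925) = 4.648233
exp(Ea/(R*T)) = 104.400300
tau = 0.034 * 0.17378008 * 104.400300 = 0.6169 ms


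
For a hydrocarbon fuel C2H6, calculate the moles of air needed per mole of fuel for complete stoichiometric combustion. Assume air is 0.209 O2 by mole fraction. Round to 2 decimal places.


Balanced combustion: C2H6 + 3.5 O2 -> 2 CO2 + 3 H2O
O2 needed = C + H/4 = 2 + 6/4 = 3.50 moles
Air moles = O2 / 0.209 = 3.50 / 0.209 = 16.75 moles air


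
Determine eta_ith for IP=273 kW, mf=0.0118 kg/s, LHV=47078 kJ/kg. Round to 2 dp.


eta_ith = (IP / (mf * LHV)) * 100
Denominator = 0.0118 * 47078 = 555.5204 kW
eta_ith = (273 / 555.5204) * 100 = 49.14%


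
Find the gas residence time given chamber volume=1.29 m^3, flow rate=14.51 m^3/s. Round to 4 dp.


tau = V / Q_flow
tau = 1.29 / 14.51 = 0.0889 s


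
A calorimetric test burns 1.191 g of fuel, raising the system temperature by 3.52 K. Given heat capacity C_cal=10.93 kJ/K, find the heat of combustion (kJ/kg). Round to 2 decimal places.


Hc = C_cal * delta_T / m_fuel
Q_released = 10.93 * 3.52 = 38.4736 kJ
m_fuel = 1.191 g = 1.191/1000 kg = 0.001191 kg
Hc = 38.4736 / 0.001191 = 32303.61 kJ/kg


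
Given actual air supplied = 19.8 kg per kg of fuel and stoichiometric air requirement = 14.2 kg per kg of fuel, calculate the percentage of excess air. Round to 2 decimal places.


Excess air = actual - stoichiometric = 19.8 - 14.2 = 5.60 kg/kg fuel
Excess air % = (excess / stoich) * 100 = (5.60 / 14.2) * 100 = 39.44%


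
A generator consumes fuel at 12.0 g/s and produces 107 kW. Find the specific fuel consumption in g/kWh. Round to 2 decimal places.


SFC = (mf / BP) * 3600
Rate = 12.0 / 107 = 0.112150 g/(s*kW)
SFC = 0.112150 * 3600 = 403.74 g/kWh


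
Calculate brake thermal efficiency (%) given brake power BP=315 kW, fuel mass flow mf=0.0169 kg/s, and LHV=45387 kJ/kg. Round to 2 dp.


eta_BTE = (BP / (mf * LHV)) * 100
Denominator = 0.0169 * 45387 = 767.0403 kW
eta_BTE = (315 / 767.0403) * 100 = 41.07%


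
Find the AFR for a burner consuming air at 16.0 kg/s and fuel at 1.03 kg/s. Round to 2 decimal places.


AFR = m_air / m_fuel
AFR = 16.0 / 1.03 = 15.53


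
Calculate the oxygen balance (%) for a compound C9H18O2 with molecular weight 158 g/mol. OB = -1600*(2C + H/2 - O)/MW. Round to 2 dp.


OB = -1600 * (2C + H/2 - O) / MW
Inner = 2*9 + 18/2 - 2 = 25.00
OB = -1600 * 25.00 / 158 = -253.16%


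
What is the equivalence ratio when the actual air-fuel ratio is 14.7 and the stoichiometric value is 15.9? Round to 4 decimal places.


phi = AFR_stoich / AFR_actual
phi = 15.9 / 14.7 = 1.0816


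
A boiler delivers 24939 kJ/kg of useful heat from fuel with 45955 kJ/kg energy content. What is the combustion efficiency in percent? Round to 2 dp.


Efficiency = (Q_useful / Q_fuel) * 100
Efficiency = (24939 / 45955) * 100
Efficiency = 0.5427 * 100 = 54.27%


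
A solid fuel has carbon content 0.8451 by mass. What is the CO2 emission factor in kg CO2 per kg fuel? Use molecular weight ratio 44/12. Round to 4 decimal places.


EF = C_frac * (M_CO2 / M_C)
EF = 0.8451 * (44/12)
EF = 0.8451 * 3.666667 = 3.0987 kg_CO2/kg_fuel


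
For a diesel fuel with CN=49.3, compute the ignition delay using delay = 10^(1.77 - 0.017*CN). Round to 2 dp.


delay = 10^(1.77 - 0.017*CN)
Exponent = 1.77 - 0.017*49.3 = 0.9319
delay = 10^0.9319 = 8.55 ms


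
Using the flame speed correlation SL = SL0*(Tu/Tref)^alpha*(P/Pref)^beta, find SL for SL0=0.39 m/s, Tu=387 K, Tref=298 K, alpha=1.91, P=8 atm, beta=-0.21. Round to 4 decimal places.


SL = SL0 * (Tu/Tref)^alpha * (P/Pref)^beta
T ratio = 387/298 = 1.29865772
(T ratio)^alpha = 1.29865772^1.91 = 1.647308
(P/Pref)^beta = 8^(-0.21) = 0.646176
SL = 0.39 * 1.647308 * 0.646176 = 0.4151 m/s


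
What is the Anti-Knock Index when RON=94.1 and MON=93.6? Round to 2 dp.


AKI = (RON + MON) / 2
AKI = (94.1 + 93.6) / 2
AKI = 187.7 / 2 = 93.85


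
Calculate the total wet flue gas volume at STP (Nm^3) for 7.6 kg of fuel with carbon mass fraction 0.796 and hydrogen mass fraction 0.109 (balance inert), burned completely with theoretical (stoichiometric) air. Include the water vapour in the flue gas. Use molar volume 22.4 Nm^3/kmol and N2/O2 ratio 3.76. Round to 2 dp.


Per kg fuel: CO2 = (C/12 kmol)*22.4 = (0.796/12)*22.4 = 1.48587 Nm^3
Per kg fuel: H2O = (H/2 kmol)*22.4 = (0.109/2)*22.4 = 1.22080 Nm^3
O2 needed per kg fuel = C/12 + H/4 = 0.796/12 + 0.109/4 = 0.09358333 kmol
Per kg fuel: N2 = O2*3.76*22.4 = 0.09358333*3.76*22.4 = 7.88196 Nm^3
Total per kg = 1.48587 + 1.22080 + 7.88196 = 10.58863 Nm^3
Total = 10.58863 * 7.6 = 80.47 Nm^3


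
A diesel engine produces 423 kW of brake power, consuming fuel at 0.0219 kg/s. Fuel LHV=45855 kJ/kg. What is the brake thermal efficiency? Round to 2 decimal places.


eta_BTE = (BP / (mf * LHV)) * 100
Denominator = 0.0219 * 45855 = 1004.2245 kW
eta_BTE = (423 / 1004.2245) * 100 = 42.12%


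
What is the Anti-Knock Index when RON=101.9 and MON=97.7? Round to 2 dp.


AKI = (RON + MON) / 2
AKI = (101.9 + 97.7) / 2
AKI = 199.6 / 2 = 99.80


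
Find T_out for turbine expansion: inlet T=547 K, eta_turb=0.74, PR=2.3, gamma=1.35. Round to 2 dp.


T_out = T_in * (1 - eta * (1 - PR^(-(gamma-1)/gamma)))
Exponent = -(1.35-1)/1.35 = -0.25925926
PR^exp = 2.3^(-0.25925926) = 0.80578413
Factor = 1 - 0.74*(1 - 0.80578413) = 0.85628026
T_out = 547 * 0.85628026 = 468.39 K


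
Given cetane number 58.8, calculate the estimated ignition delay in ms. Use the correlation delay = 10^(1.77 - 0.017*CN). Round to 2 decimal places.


delay = 10^(1.77 - 0.017*CN)
Exponent = 1.77 - 0.017*58.8 = 0.7704
delay = 10^0.7704 = 5.89 ms


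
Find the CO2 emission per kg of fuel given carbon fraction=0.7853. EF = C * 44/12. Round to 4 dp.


EF = C_frac * (M_CO2 / M_C)
EF = 0.7853 * (44/12)
EF = 0.7853 * 3.666667 = 2.8794 kg_CO2/kg_fuel


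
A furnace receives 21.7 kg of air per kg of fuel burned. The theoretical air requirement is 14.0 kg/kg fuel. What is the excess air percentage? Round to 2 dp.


Excess air = actual - stoichiometric = 21.7 - 14.0 = 7.70 kg/kg fuel
Excess air % = (excess / stoich) * 100 = (7.70 / 14.0) * 100 = 55.00%


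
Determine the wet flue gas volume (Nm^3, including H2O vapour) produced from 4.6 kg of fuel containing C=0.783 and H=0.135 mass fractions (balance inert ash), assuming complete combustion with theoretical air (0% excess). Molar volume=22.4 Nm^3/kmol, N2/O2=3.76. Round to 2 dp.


Per kg fuel: CO2 = (C/12 kmol)*22.4 = (0.783/12)*22.4 = 1.46160 Nm^3
Per kg fuel: H2O = (H/2 kmol)*22.4 = (0.135/2)*22.4 = 1.51200 Nm^3
O2 needed per kg fuel = C/12 + H/4 = 0.783/12 + 0.135/4 = 0.09900000 kmol
Per kg fuel: N2 = O2*3.76*22.4 = 0.09900000*3.76*22.4 = 8.33818 Nm^3
Total per kg = 1.46160 + 1.51200 + 8.33818 = 11.31178 Nm^3
Total = 11.31178 * 4.6 = 52.03 Nm^3


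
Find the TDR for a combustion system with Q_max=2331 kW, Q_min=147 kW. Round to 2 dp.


TDR = Q_max / Q_min
TDR = 2331 / 147 = 15.86


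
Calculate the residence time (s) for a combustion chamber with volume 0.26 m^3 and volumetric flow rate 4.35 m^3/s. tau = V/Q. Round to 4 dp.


tau = V / Q_flow
tau = 0.26 / 4.35 = 0.0598 s


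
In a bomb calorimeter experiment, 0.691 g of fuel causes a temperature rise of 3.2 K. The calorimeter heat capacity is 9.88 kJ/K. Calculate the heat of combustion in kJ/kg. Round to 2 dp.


Hc = C_cal * delta_T / m_fuel
Q_released = 9.88 * 3.2 = 31.6160 kJ
m_fuel = 0.691 g = 0.691/1000 kg = 0.000691 kg
Hc = 31.6160 / 0.000691 = 45753.98 kJ/kg


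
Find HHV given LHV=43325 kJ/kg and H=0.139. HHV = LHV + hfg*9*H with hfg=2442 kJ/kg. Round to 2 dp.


HHV = LHV + hfg * 9 * H
Water addition = 2442 * 9 * 0.139 = 3054.942 kJ/kg
HHV = 43325 + 3054.942 = 46379.94 kJ/kg


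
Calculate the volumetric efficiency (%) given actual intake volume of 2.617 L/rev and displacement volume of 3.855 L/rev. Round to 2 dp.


eta_v = (V_actual / V_disp) * 100
Ratio = 2.617 / 3.855 = 0.6789
eta_v = 0.6789 * 100 = 67.89%


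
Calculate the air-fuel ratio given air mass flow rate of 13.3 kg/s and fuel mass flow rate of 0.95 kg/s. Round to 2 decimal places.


AFR = m_air / m_fuel
AFR = 13.3 / 0.95 = 14.00


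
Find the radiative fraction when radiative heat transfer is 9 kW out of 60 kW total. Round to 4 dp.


f_rad = Q_rad / Q_total
f_rad = 9 / 60 = 0.1500


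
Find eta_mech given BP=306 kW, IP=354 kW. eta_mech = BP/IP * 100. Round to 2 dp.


eta_mech = (BP / IP) * 100
Ratio = 306 / 354 = 0.8644
eta_mech = 0.8644 * 100 = 86.44%


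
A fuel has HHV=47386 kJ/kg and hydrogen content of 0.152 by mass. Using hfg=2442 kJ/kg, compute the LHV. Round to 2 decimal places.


LHV = HHV - hfg * 9 * H
Water correction = 2442 * 9 * 0.152 = 3340.656 kJ/kg
LHV = 47386 - 3340.656 = 44045.34 kJ/kg


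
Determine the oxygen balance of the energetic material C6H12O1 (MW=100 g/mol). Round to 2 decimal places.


OB = -1600 * (2C + H/2 - O) / MW
Inner = 2*6 + 12/2 - 1 = 17.00
OB = -1600 * 17.00 / 100 = -272.00%


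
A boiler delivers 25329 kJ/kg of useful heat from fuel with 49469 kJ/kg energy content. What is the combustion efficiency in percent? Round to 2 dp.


Efficiency = (Q_useful / Q_fuel) * 100
Efficiency = (25329 / 49469) * 100
Efficiency = 0.5120 * 100 = 51.20%


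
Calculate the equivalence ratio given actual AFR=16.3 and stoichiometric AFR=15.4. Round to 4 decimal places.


phi = AFR_stoich / AFR_actual
phi = 15.4 / 16.3 = 0.9448


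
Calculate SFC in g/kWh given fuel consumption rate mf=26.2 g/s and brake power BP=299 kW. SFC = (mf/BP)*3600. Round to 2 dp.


SFC = (mf / BP) * 3600
Rate = 26.2 / 299 = 0.087625 g/(s*kW)
SFC = 0.087625 * 3600 = 315.45 g/kWh


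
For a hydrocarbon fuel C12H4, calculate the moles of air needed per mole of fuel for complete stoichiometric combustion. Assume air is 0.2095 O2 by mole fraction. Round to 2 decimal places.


Balanced combustion: C12H4 + 13 O2 -> 12 CO2 + 2 H2O
O2 needed = C + H/4 = 12 + 4/4 = 13.00 moles
Air moles = O2 / 0.2095 = 13.00 / 0.2095 = 62.05 moles air


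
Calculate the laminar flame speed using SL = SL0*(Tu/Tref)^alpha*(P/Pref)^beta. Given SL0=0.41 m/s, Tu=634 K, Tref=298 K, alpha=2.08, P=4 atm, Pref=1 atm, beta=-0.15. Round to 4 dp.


SL = SL0 * (Tu/Tref)^alpha * (P/Pref)^beta
T ratio = 634/298 = 2.12751678
(T ratio)^alpha = 2.12751678^2.08 = 4.808126
(P/Pref)^beta = 4^(-0.15) = 0.812252
SL = 0.41 * 4.808126 * 0.812252 = 1.6012 m/s


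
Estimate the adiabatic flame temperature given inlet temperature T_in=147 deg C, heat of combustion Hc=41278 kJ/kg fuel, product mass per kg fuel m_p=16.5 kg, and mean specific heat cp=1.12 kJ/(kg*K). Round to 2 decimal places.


T_ad = T_in + Hc / (m_p * cp)
Denominator = 16.5 * 1.12 = 18.4800
Temperature rise = 41278 / 18.4800 = 2233.66 K
T_ad = 147 + 2233.66 = 2380.66 deg C


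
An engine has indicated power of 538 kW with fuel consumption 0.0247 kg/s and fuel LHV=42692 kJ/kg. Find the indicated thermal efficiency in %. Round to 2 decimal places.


eta_ith = (IP / (mf * LHV)) * 100
Denominator = 0.0247 * 42692 = 1054.4924 kW
eta_ith = (538 / 1054.4924) * 100 = 51.02%


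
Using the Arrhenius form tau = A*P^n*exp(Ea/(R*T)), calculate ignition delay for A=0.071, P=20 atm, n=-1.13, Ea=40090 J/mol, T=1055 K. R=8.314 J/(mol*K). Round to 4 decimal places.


tau = A * P^n * exp(Ea/(R*T))
P^n = 20^(-1.13) = 0.03387163
Ea/(R*T) = 40090/(8.314*1055) = 4.570604
exp(Ea/(R*T)) = 96.602421
tau = 0.071 * 0.03387163 * 96.602421 = 0.2323 ms


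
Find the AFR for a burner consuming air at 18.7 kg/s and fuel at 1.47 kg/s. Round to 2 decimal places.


AFR = m_air / m_fuel
AFR = 18.7 / 1.47 = 12.72


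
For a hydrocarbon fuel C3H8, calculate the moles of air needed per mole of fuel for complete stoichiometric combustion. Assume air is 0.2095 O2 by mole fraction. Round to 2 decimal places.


Balanced combustion: C3H8 + 5 O2 -> 3 CO2 + 4 H2O
O2 needed = C + H/4 = 3 + 8/4 = 5.00 moles
Air moles = O2 / 0.2095 = 5.00 / 0.2095 = 23.87 moles air


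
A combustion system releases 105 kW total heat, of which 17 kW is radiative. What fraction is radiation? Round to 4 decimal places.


f_rad = Q_rad / Q_total
f_rad = 17 / 105 = 0.1619


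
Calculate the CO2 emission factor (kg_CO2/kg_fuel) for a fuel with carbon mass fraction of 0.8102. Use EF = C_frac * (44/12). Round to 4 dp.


EF = C_frac * (M_CO2 / M_C)
EF = 0.8102 * (44/12)
EF = 0.8102 * 3.666667 = 2.9707 kg_CO2/kg_fuel


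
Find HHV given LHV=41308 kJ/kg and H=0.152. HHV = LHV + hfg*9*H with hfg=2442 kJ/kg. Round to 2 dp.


HHV = LHV + hfg * 9 * H
Water addition = 2442 * 9 * 0.152 = 3340.656 kJ/kg
HHV = 41308 + 3340.656 = 44648.66 kJ/kg


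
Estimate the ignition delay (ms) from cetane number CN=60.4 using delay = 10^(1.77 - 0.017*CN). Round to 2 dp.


delay = 10^(1.77 - 0.017*CN)
Exponent = 1.77 - 0.017*60.4 = 0.7432
delay = 10^0.7432 = 5.54 ms


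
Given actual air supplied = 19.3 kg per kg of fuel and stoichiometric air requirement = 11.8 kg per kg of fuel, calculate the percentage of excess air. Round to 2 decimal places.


Excess air = actual - stoichiometric = 19.3 - 11.8 = 7.50 kg/kg fuel
Excess air % = (excess / stoich) * 100 = (7.50 / 11.8) * 100 = 63.56%


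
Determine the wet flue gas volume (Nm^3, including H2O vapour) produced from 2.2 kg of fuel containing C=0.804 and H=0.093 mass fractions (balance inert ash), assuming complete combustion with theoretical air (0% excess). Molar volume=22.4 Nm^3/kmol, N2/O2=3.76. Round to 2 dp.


Per kg fuel: CO2 = (C/12 kmol)*22.4 = (0.804/12)*22.4 = 1.50080 Nm^3
Per kg fuel: H2O = (H/2 kmol)*22.4 = (0.093/2)*22.4 = 1.04160 Nm^3
O2 needed per kg fuel = C/12 + H/4 = 0.804/12 + 0.093/4 = 0.09025000 kmol
Per kg fuel: N2 = O2*3.76*22.4 = 0.09025000*3.76*22.4 = 7.60122 Nm^3
Total per kg = 1.50080 + 1.04160 + 7.60122 = 10.14362 Nm^3
Total = 10.14362 * 2.2 = 22.32 Nm^3


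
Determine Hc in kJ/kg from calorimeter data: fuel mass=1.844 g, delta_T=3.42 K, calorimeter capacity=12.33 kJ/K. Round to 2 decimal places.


Hc = C_cal * delta_T / m_fuel
Q_released = 12.33 * 3.42 = 42.1686 kJ
m_fuel = 1.844 g = 1.844/1000 kg = 0.001844 kg
Hc = 42.1686 / 0.001844 = 22868.00 kJ/kg


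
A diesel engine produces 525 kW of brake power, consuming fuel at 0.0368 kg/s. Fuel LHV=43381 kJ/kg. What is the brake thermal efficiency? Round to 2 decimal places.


eta_BTE = (BP / (mf * LHV)) * 100
Denominator = 0.0368 * 43381 = 1596.4208 kW
eta_BTE = (525 / 1596.4208) * 100 = 32.89%


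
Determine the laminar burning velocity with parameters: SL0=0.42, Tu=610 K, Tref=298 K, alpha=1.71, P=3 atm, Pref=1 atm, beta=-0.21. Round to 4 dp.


SL = SL0 * (Tu/Tref)^alpha * (P/Pref)^beta
T ratio = 610/298 = 2.04697987
(T ratio)^alpha = 2.04697987^1.71 = 3.404115
(P/Pref)^beta = 3^(-0.21) = 0.793971
SL = 0.42 * 3.404115 * 0.793971 = 1.1352 m/s


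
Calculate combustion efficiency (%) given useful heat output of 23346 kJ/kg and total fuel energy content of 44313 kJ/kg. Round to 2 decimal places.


Efficiency = (Q_useful / Q_fuel) * 100
Efficiency = (23346 / 44313) * 100
Efficiency = 0.5268 * 100 = 52.68%


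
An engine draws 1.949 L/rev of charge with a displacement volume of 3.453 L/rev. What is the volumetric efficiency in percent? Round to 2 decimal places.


eta_v = (V_actual / V_disp) * 100
Ratio = 1.949 / 3.453 = 0.5644
eta_v = 0.5644 * 100 = 56.44%


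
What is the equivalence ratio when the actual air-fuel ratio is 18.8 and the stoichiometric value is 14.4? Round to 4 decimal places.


phi = AFR_stoich / AFR_actual
phi = 14.4 / 18.8 = 0.7660


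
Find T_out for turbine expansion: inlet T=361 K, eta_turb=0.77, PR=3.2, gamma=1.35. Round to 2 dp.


T_out = T_in * (1 - eta * (1 - PR^(-(gamma-1)/gamma)))
Exponent = -(1.35-1)/1.35 = -0.25925926
PR^exp = 3.2^(-0.25925926) = 0.73966521
Factor = 1 - 0.77*(1 - 0.73966521) = 0.79954221
T_out = 361 * 0.79954221 = 288.63 K


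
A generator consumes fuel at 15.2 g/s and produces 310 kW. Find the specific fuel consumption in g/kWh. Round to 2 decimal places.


SFC = (mf / BP) * 3600
Rate = 15.2 / 310 = 0.049032 g/(s*kW)
SFC = 0.049032 * 3600 = 176.52 g/kWh


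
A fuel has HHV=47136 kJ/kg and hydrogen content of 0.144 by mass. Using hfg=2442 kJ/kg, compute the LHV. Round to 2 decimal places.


LHV = HHV - hfg * 9 * H
Water correction = 2442 * 9 * 0.144 = 3164.832 kJ/kg
LHV = 47136 - 3164.832 = 43971.17 kJ/kg


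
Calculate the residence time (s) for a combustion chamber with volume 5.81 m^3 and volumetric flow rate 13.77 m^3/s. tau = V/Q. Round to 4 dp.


tau = V / Q_flow
tau = 5.81 / 13.77 = 0.4219 s


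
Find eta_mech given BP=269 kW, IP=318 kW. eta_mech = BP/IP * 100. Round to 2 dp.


eta_mech = (BP / IP) * 100
Ratio = 269 / 318 = 0.8459
eta_mech = 0.8459 * 100 = 84.59%


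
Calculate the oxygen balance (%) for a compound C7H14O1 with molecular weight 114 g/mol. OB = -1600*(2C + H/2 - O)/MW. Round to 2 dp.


OB = -1600 * (2C + H/2 - O) / MW
Inner = 2*7 + 14/2 - 1 = 20.00
OB = -1600 * 20.00 / 114 = -280.70%


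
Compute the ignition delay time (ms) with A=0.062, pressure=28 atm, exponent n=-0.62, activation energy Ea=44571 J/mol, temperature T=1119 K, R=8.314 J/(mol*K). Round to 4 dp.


tau = A * P^n * exp(Ea/(R*T))
P^n = 28^(-0.62) = 0.12669574
Ea/(R*T) = 44571/(8.314*1119) = 4.790847
exp(Ea/(R*T)) = 120.403267
tau = 0.062 * 0.12669574 * 120.403267 = 0.9458 ms


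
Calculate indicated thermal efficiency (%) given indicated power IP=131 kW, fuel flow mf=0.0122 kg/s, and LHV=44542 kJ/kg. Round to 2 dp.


eta_ith = (IP / (mf * LHV)) * 100
Denominator = 0.0122 * 44542 = 543.4124 kW
eta_ith = (131 / 543.4124) * 100 = 24.11%


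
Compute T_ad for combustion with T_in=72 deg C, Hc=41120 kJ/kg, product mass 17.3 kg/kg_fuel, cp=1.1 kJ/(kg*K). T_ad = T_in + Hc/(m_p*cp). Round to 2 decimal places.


T_ad = T_in + Hc / (m_p * cp)
Denominator = 17.3 * 1.1 = 19.0300
Temperature rise = 41120 / 19.0300 = 2160.80 K
T_ad = 72 + 2160.80 = 2232.80 deg C


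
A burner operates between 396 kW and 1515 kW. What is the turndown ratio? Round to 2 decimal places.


TDR = Q_max / Q_min
TDR = 1515 / 396 = 3.83


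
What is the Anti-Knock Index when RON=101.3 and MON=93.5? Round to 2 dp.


AKI = (RON + MON) / 2
AKI = (101.3 + 93.5) / 2
AKI = 194.8 / 2 = 97.40


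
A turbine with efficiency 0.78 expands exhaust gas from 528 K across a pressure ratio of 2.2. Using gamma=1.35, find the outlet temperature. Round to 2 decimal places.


T_out = T_in * (1 - eta * (1 - PR^(-(gamma-1)/gamma)))
Exponent = -(1.35-1)/1.35 = -0.25925926
PR^exp = 2.2^(-0.25925926) = 0.81512413
Factor = 1 - 0.78*(1 - 0.81512413) = 0.85579682
T_out = 528 * 0.85579682 = 451.86 K


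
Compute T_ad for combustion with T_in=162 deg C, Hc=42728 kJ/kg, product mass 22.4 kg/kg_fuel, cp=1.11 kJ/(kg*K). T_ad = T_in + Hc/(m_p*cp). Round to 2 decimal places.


T_ad = T_in + Hc / (m_p * cp)
Denominator = 22.4 * 1.11 = 24.8640
Temperature rise = 42728 / 24.8640 = 1718.47 K
T_ad = 162 + 1718.47 = 1880.47 deg C


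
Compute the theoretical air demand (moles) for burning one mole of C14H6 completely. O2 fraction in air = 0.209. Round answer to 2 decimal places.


Balanced combustion: C14H6 + 15.5 O2 -> 14 CO2 + 3 H2O
O2 needed = C + H/4 = 14 + 6/4 = 15.50 moles
Air moles = O2 / 0.209 = 15.50 / 0.209 = 74.16 moles air


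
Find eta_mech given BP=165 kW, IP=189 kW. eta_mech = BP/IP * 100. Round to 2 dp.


eta_mech = (BP / IP) * 100
Ratio = 165 / 189 = 0.8730
eta_mech = 0.8730 * 100 = 87.30%


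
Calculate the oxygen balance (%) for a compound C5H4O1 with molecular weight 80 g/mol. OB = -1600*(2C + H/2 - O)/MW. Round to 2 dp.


OB = -1600 * (2C + H/2 - O) / MW
Inner = 2*5 + 4/2 - 1 = 11.00
OB = -1600 * 11.00 / 80 = -220.00%


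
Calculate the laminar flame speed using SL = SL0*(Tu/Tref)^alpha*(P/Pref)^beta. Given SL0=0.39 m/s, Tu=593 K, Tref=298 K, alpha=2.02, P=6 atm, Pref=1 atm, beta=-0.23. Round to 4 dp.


SL = SL0 * (Tu/Tref)^alpha * (P/Pref)^beta
T ratio = 593/298 = 1.98993289
(T ratio)^alpha = 1.98993289^2.02 = 4.014705
(P/Pref)^beta = 6^(-0.23) = 0.662255
SL = 0.39 * 4.014705 * 0.662255 = 1.0369 m/s


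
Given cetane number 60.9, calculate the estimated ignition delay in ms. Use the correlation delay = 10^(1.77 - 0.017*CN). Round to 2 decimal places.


delay = 10^(1.77 - 0.017*CN)
Exponent = 1.77 - 0.017*60.9 = 0.7347
delay = 10^0.7347 = 5.43 ms


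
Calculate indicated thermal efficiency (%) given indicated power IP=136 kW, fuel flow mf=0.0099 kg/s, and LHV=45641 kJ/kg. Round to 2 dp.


eta_ith = (IP / (mf * LHV)) * 100
Denominator = 0.0099 * 45641 = 451.8459 kW
eta_ith = (136 / 451.8459) * 100 = 30.10%


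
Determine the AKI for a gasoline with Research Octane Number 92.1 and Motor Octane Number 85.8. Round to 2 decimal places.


AKI = (RON + MON) / 2
AKI = (92.1 + 85.8) / 2
AKI = 177.9 / 2 = 88.95


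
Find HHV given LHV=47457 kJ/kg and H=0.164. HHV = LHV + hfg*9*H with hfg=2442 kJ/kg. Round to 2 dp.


HHV = LHV + hfg * 9 * H
Water addition = 2442 * 9 * 0.164 = 3604.392 kJ/kg
HHV = 47457 + 3604.392 = 51061.39 kJ/kg


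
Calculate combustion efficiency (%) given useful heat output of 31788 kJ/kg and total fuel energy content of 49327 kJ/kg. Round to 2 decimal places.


Efficiency = (Q_useful / Q_fuel) * 100
Efficiency = (31788 / 49327) * 100
Efficiency = 0.6444 * 100 = 64.44%


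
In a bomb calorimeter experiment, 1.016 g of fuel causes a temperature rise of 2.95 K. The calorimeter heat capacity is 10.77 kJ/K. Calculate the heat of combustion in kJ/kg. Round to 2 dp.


Hc = C_cal * delta_T / m_fuel
Q_released = 10.77 * 2.95 = 31.7715 kJ
m_fuel = 1.016 g = 1.016/1000 kg = 0.001016 kg
Hc = 31.7715 / 0.001016 = 31271.16 kJ/kg


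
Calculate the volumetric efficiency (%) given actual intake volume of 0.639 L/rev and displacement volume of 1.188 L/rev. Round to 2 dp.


eta_v = (V_actual / V_disp) * 100
Ratio = 0.639 / 1.188 = 0.5379
eta_v = 0.5379 * 100 = 53.79%


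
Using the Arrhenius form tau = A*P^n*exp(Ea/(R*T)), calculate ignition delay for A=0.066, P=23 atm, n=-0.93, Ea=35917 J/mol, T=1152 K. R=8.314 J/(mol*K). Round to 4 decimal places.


tau = A * P^n * exp(Ea/(R*T))
P^n = 23^(-0.93) = 0.05414933
Ea/(R*T) = 35917/(8.314*1152) = 3.750054
exp(Ea/(R*T)) = 42.523391
tau = 0.066 * 0.05414933 * 42.523391 = 0.1520 ms


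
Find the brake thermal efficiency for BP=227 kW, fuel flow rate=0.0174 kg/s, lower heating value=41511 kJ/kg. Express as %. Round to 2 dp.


eta_BTE = (BP / (mf * LHV)) * 100
Denominator = 0.0174 * 41511 = 722.2914 kW
eta_BTE = (227 / 722.2914) * 100 = 31.43%


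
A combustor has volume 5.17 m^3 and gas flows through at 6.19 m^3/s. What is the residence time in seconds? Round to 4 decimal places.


tau = V / Q_flow
tau = 5.17 / 6.19 = 0.8352 s


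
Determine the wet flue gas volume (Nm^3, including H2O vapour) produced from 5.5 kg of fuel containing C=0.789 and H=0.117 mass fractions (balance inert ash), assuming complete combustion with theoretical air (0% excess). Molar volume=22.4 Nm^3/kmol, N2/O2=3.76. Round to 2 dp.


Per kg fuel: CO2 = (C/12 kmol)*22.4 = (0.789/12)*22.4 = 1.47280 Nm^3
Per kg fuel: H2O = (H/2 kmol)*22.4 = (0.117/2)*22.4 = 1.31040 Nm^3
O2 needed per kg fuel = C/12 + H/4 = 0.789/12 + 0.117/4 = 0.09500000 kmol
Per kg fuel: N2 = O2*3.76*22.4 = 0.09500000*3.76*22.4 = 8.00128 Nm^3
Total per kg = 1.47280 + 1.31040 + 8.00128 = 10.78448 Nm^3
Total = 10.78448 * 5.5 = 59.31 Nm^3


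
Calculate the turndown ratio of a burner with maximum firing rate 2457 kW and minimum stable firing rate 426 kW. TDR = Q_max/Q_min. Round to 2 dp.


TDR = Q_max / Q_min
TDR = 2457 / 426 = 5.77


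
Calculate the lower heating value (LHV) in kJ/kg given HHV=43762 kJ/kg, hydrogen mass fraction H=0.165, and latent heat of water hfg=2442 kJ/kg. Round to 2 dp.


LHV = HHV - hfg * 9 * H
Water correction = 2442 * 9 * 0.165 = 3626.370 kJ/kg
LHV = 43762 - 3626.370 = 40135.63 kJ/kg


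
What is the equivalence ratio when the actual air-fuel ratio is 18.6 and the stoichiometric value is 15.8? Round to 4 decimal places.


phi = AFR_stoich / AFR_actual
phi = 15.8 / 18.6 = 0.8495


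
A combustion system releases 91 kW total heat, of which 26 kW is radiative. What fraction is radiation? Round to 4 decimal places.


f_rad = Q_rad / Q_total
f_rad = 26 / 91 = 0.2857


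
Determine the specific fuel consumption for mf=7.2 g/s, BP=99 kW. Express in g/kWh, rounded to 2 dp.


SFC = (mf / BP) * 3600
Rate = 7.2 / 99 = 0.072727 g/(s*kW)
SFC = 0.072727 * 3600 = 261.82 g/kWh


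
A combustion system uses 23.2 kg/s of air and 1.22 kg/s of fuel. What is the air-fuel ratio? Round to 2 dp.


AFR = m_air / m_fuel
AFR = 23.2 / 1.22 = 19.02


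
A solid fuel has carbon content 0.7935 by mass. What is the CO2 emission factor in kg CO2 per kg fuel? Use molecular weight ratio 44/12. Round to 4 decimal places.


EF = C_frac * (M_CO2 / M_C)
EF = 0.7935 * (44/12)
EF = 0.7935 * 3.666667 = 2.9095 kg_CO2/kg_fuel


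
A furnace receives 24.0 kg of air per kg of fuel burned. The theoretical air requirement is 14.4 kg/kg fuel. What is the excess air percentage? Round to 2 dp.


Excess air = actual - stoichiometric = 24.0 - 14.4 = 9.60 kg/kg fuel
Excess air % = (excess / stoich) * 100 = (9.60 / 14.4) * 100 = 66.67%


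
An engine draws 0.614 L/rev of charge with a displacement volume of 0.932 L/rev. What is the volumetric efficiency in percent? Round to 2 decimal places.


eta_v = (V_actual / V_disp) * 100
Ratio = 0.614 / 0.932 = 0.6588
eta_v = 0.6588 * 100 = 65.88%


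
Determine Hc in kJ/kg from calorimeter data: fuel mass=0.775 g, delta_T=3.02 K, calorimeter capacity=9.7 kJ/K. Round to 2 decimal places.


Hc = C_cal * delta_T / m_fuel
Q_released = 9.7 * 3.02 = 29.2940 kJ
m_fuel = 0.775 g = 0.775/1000 kg = 0.000775 kg
Hc = 29.2940 / 0.000775 = 37798.71 kJ/kg


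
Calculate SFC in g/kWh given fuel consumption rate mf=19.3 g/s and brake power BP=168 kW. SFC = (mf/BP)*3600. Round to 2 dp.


SFC = (mf / BP) * 3600
Rate = 19.3 / 168 = 0.114881 g/(s*kW)
SFC = 0.114881 * 3600 = 413.57 g/kWh


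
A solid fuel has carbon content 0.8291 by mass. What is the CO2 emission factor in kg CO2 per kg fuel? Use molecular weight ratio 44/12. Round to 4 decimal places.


EF = C_frac * (M_CO2 / M_C)
EF = 0.8291 * (44/12)
EF = 0.8291 * 3.666667 = 3.0400 kg_CO2/kg_fuel


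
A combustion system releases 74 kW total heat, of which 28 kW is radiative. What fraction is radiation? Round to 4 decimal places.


f_rad = Q_rad / Q_total
f_rad = 28 / 74 = 0.3784


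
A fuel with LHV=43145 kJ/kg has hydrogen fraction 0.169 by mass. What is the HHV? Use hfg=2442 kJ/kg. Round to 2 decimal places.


HHV = LHV + hfg * 9 * H
Water addition = 2442 * 9 * 0.169 = 3714.282 kJ/kg
HHV = 43145 + 3714.282 = 46859.28 kJ/kg


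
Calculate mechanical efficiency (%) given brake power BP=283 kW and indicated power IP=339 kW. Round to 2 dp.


eta_mech = (BP / IP) * 100
Ratio = 283 / 339 = 0.8348
eta_mech = 0.8348 * 100 = 83.48%


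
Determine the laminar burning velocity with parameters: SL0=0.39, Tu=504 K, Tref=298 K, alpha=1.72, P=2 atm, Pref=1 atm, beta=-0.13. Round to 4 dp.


SL = SL0 * (Tu/Tref)^alpha * (P/Pref)^beta
T ratio = 504/298 = 1.69127517
(T ratio)^alpha = 1.69127517^1.72 = 2.469042
(P/Pref)^beta = 2^(-0.13) = 0.913831
SL = 0.39 * 2.469042 * 0.913831 = 0.8800 m/s


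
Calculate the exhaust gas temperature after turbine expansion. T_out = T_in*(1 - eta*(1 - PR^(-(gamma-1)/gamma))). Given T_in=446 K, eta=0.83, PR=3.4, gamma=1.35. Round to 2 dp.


T_out = T_in * (1 - eta * (1 - PR^(-(gamma-1)/gamma)))
Exponent = -(1.35-1)/1.35 = -0.25925926
PR^exp = 3.4^(-0.25925926) = 0.72813041
Factor = 1 - 0.83*(1 - 0.72813041) = 0.77434824
T_out = 446 * 0.77434824 = 345.36 K
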